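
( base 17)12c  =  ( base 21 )FK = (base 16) 14F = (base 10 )335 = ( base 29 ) bg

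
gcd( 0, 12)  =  12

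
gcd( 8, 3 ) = 1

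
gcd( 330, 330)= 330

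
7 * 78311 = 548177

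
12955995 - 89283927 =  - 76327932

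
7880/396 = 19 + 89/99 = 19.90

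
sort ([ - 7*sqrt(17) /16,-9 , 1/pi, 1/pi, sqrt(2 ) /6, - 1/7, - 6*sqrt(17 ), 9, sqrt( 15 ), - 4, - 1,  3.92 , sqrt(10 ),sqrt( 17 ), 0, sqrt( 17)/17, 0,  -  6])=[  -  6*sqrt (17),-9, -6, -4, - 7*sqrt( 17 )/16, - 1, - 1/7, 0,0, sqrt(2)/6, sqrt(17)/17,1/pi,  1/pi,sqrt(10),sqrt(15 ), 3.92,sqrt(17), 9 ]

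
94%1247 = 94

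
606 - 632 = - 26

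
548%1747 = 548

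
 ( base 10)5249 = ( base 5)131444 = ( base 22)AID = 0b1010010000001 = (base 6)40145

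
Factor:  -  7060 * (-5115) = 36111900 = 2^2 *3^1 * 5^2*11^1  *  31^1*353^1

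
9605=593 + 9012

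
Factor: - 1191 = - 3^1*397^1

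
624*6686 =4172064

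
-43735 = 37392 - 81127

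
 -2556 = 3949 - 6505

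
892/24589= 892/24589=0.04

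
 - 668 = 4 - 672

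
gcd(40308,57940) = 4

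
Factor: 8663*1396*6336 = 76624720128 = 2^8*3^2*11^1*349^1*8663^1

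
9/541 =9/541 = 0.02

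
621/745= 621/745=0.83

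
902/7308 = 451/3654 = 0.12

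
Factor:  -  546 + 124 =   -  2^1 *211^1  =  -  422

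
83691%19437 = 5943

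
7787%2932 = 1923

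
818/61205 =818/61205=0.01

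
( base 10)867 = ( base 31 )RU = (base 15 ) 3CC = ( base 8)1543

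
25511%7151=4058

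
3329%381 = 281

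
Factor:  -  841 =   -  29^2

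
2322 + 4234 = 6556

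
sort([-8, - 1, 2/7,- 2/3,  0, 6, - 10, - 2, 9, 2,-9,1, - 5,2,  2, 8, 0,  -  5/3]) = [-10, - 9, - 8, - 5, - 2, - 5/3,  -  1, - 2/3,0,0, 2/7  ,  1, 2,  2,2, 6,8, 9 ] 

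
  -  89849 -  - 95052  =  5203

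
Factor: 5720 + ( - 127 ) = 7^1*17^1*47^1 = 5593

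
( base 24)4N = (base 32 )3N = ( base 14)87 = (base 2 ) 1110111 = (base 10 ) 119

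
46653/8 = 46653/8 = 5831.62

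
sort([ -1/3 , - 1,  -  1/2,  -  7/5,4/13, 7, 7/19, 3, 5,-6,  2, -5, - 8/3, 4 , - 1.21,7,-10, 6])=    [ - 10, - 6, - 5, - 8/3, -7/5,-1.21, - 1, - 1/2,  -  1/3,4/13 , 7/19, 2, 3, 4, 5, 6, 7,7 ] 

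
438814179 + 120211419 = 559025598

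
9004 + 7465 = 16469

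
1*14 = 14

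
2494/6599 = 2494/6599 =0.38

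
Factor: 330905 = 5^1*17^2*229^1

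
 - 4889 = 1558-6447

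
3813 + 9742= 13555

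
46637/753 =46637/753 = 61.93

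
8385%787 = 515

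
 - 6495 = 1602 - 8097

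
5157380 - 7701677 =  - 2544297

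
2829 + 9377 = 12206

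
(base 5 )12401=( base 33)tj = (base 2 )1111010000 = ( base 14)4da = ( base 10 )976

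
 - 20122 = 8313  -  28435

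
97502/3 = 97502/3 =32500.67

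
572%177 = 41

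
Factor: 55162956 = 2^2 *3^1*1609^1*2857^1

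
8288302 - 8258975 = 29327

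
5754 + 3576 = 9330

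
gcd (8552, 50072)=8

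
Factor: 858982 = 2^1*311^1*1381^1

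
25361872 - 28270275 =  - 2908403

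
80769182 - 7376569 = 73392613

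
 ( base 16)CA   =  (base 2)11001010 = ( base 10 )202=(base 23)8I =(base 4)3022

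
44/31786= 22/15893 = 0.00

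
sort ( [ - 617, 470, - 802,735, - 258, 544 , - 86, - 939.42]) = [ - 939.42, - 802, - 617, - 258 , - 86,470,544,735] 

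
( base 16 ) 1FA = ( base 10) 506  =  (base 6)2202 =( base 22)110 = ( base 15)23B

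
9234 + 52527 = 61761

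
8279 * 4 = 33116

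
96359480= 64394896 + 31964584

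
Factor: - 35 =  - 5^1*7^1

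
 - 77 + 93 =16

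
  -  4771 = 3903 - 8674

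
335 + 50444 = 50779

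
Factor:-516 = - 2^2*3^1*43^1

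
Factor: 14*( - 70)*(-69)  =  67620= 2^2  *3^1*5^1*7^2*23^1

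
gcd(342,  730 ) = 2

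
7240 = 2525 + 4715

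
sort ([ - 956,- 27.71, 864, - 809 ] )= [ - 956, - 809, - 27.71,864 ]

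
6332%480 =92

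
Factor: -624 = -2^4*3^1*13^1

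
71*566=40186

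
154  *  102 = 15708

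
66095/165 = 13219/33  =  400.58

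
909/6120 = 101/680 = 0.15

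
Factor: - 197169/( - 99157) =3^1 *7^1*41^1*433^( - 1) = 861/433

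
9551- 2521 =7030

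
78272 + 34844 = 113116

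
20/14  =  10/7= 1.43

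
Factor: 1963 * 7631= 14979653 = 13^2 *151^1*587^1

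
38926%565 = 506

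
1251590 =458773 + 792817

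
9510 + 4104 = 13614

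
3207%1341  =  525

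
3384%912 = 648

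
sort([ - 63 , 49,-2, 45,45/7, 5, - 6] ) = [ - 63, - 6 , - 2, 5, 45/7 , 45, 49 ] 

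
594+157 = 751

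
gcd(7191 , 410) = 1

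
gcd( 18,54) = 18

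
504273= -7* ( - 72039 )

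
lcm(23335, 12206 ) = 793390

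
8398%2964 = 2470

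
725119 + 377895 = 1103014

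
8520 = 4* 2130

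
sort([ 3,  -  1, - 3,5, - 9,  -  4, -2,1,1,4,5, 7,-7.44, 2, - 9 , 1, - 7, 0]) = [-9, - 9, - 7.44,  -  7, - 4, - 3, - 2, - 1,0,  1,1,1,2,3,4, 5,  5,  7] 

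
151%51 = 49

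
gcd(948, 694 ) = 2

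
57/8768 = 57/8768=0.01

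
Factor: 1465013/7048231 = 11^1*1049^( - 1)*6719^ ( - 1)*133183^1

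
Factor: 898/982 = 449/491 = 449^1*491^( - 1)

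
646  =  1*646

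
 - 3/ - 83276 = 3/83276 = 0.00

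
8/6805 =8/6805=0.00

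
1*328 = 328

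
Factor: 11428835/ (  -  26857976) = - 2^( - 3 )*5^1 * 11^1*207797^1*3357247^(  -  1) 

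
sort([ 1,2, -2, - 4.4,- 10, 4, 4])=[ - 10 , - 4.4 , - 2,1, 2,  4,4]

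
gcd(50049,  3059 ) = 1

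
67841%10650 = 3941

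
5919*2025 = 11985975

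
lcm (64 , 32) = 64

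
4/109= 4/109=0.04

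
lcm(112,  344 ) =4816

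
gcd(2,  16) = 2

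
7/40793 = 7/40793 = 0.00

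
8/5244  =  2/1311 =0.00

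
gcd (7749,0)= 7749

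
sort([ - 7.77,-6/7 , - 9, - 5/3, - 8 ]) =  [ - 9 , - 8, - 7.77, - 5/3 ,  -  6/7]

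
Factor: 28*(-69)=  - 2^2*3^1 * 7^1 * 23^1 = -  1932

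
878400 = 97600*9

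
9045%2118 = 573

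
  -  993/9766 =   -  1 + 8773/9766 = -0.10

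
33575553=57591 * 583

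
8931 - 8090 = 841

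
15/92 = 15/92 = 0.16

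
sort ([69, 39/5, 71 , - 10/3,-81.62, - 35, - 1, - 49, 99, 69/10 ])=[-81.62, - 49, - 35 ,-10/3, - 1, 69/10,39/5, 69, 71, 99]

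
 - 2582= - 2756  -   - 174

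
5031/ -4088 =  - 2+3145/4088 = - 1.23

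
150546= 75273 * 2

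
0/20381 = 0 = 0.00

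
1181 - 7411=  - 6230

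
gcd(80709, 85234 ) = 1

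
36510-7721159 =  -  7684649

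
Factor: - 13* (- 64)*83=69056 = 2^6*13^1*83^1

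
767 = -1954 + 2721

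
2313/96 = 771/32 = 24.09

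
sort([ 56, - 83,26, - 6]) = [ - 83, - 6, 26  ,  56 ]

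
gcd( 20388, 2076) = 12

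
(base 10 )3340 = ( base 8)6414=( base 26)4oc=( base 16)d0c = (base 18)A5A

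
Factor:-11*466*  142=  - 727892=-2^2*11^1*71^1*  233^1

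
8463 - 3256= 5207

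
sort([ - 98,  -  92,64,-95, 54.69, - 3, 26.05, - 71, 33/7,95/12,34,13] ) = [ - 98, - 95, - 92, - 71,  -  3,33/7,95/12,13,26.05,34, 54.69,64 ] 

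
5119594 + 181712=5301306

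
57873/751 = 77 + 46/751=77.06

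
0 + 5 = 5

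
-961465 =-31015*31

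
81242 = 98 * 829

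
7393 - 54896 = -47503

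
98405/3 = 98405/3 = 32801.67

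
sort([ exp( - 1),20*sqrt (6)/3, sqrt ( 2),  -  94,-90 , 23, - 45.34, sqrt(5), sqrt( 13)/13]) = [-94,  -  90, - 45.34,sqrt ( 13) /13, exp(  -  1),sqrt( 2) , sqrt( 5 ),20 * sqrt(6)/3, 23 ]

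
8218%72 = 10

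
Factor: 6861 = 3^1*2287^1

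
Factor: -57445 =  - 5^1*11489^1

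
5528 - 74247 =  - 68719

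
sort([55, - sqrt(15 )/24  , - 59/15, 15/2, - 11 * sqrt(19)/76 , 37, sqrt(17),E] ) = [ - 59/15,-11 * sqrt(19 ) /76, - sqrt( 15 )/24,E,sqrt( 17 ),15/2,37,55]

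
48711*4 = 194844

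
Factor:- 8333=  -  13^1*641^1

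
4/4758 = 2/2379 = 0.00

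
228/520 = 57/130 = 0.44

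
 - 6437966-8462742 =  - 14900708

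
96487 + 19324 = 115811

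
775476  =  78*9942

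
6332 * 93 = 588876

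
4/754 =2/377  =  0.01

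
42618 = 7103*6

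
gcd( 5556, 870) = 6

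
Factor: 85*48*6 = 2^5*3^2*5^1*17^1 = 24480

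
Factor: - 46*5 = - 2^1*5^1 * 23^1 = -230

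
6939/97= 6939/97 = 71.54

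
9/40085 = 9/40085 = 0.00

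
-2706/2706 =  - 1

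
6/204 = 1/34 = 0.03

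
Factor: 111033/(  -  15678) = -949/134  =  - 2^(-1 )*13^1*67^ (- 1)*73^1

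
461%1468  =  461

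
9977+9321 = 19298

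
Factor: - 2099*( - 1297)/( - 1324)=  - 2^(- 2)*331^ (- 1)*1297^1*2099^1= -2722403/1324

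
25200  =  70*360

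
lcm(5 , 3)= 15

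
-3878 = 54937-58815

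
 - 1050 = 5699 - 6749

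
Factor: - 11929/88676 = -2^( - 2)*7^(  -  1 )*79^1*151^1*3167^(-1)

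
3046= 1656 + 1390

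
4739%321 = 245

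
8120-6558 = 1562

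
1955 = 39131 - 37176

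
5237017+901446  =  6138463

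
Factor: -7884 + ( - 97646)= - 2^1*5^1*61^1*173^1  =  -105530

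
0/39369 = 0 = 0.00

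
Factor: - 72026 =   -  2^1*36013^1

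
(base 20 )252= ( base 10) 902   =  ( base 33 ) rb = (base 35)PR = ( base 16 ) 386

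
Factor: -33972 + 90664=2^2*14173^1= 56692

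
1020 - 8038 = -7018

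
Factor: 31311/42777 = 71/97 = 71^1*97^ ( - 1 )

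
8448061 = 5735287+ 2712774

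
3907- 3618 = 289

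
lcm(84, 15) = 420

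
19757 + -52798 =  - 33041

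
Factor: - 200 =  - 2^3 * 5^2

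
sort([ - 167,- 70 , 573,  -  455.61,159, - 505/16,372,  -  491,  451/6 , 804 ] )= [ - 491,- 455.61, - 167, - 70, - 505/16, 451/6,  159,372,573,804] 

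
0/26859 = 0 = 0.00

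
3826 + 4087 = 7913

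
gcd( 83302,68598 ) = 2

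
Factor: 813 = 3^1*271^1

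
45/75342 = 15/25114  =  0.00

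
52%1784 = 52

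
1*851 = 851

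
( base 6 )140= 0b111100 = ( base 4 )330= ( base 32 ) 1S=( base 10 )60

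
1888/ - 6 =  - 315 + 1/3=- 314.67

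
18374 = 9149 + 9225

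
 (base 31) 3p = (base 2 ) 1110110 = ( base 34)3g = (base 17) 6G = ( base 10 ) 118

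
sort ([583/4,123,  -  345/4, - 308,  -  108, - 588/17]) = [-308, - 108 ,-345/4, - 588/17,123,583/4 ]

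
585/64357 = 585/64357 = 0.01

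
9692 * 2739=26546388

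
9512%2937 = 701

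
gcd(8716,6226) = 2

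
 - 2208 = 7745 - 9953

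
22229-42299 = -20070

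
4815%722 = 483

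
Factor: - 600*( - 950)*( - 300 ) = - 2^6*3^2 * 5^6*19^1= - 171000000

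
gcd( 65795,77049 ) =1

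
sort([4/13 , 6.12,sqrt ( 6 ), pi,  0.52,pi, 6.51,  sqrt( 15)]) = [4/13,  0.52, sqrt (6 ),pi,pi,sqrt(15),6.12,6.51 ]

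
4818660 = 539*8940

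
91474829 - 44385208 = 47089621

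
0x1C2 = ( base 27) GI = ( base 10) 450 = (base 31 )eg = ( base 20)12a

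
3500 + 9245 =12745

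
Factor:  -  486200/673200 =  - 2^(  -  1)*3^(  -  2 )*13^1 = - 13/18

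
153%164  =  153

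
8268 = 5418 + 2850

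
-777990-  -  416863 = - 361127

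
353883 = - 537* ( - 659 )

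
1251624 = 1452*862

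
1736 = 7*248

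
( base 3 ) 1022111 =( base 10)958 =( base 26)1AM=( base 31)US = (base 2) 1110111110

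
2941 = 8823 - 5882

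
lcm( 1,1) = 1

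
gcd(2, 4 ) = 2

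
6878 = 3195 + 3683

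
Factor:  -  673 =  - 673^1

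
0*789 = 0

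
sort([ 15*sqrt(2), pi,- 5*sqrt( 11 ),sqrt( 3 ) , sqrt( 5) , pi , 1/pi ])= [ -5*sqrt( 11 ),1/pi,sqrt( 3 ), sqrt( 5 ), pi, pi, 15*sqrt( 2)]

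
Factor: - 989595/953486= - 2^(  -  1) * 3^2 * 5^1*21991^1*476743^(-1)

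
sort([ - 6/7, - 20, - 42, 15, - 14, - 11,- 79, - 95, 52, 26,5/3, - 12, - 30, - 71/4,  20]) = [ - 95, - 79, - 42, - 30, - 20,-71/4, -14,  -  12, - 11, - 6/7,5/3,15, 20, 26, 52] 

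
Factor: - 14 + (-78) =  - 92 = -2^2*23^1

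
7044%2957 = 1130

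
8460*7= 59220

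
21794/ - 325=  - 21794/325 = -  67.06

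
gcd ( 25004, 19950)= 266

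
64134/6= 10689 =10689.00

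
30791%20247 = 10544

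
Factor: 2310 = 2^1*3^1  *  5^1*7^1*11^1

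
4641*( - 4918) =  - 22824438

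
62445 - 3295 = 59150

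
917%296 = 29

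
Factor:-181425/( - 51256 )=2^( - 3)*3^1*5^2*41^1*43^( - 1 ) * 59^1*149^(-1) 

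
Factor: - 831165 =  -3^1*5^1*55411^1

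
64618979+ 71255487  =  135874466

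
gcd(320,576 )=64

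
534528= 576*928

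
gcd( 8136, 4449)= 3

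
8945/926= 8945/926 = 9.66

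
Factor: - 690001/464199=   -  3^( - 1)*13^1 * 53077^1 * 154733^( - 1)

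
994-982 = 12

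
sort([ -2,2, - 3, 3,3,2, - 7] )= [ - 7, - 3, - 2,2,2, 3,3] 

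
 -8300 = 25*( - 332)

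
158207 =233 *679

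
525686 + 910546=1436232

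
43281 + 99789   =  143070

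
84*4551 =382284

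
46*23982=1103172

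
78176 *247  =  19309472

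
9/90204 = 3/30068 = 0.00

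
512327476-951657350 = - 439329874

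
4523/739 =4523/739 = 6.12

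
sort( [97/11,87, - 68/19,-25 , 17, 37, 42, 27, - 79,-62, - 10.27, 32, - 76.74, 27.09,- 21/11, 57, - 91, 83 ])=[-91,  -  79, - 76.74,-62,- 25,-10.27, -68/19,-21/11,97/11, 17, 27,27.09, 32, 37, 42 , 57, 83, 87 ]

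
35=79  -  44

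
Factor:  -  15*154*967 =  - 2^1*3^1*5^1*7^1*11^1*967^1  =  - 2233770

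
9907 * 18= 178326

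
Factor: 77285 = 5^1*13^1*29^1*41^1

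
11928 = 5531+6397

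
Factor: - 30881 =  - 30881^1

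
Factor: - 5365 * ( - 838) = 2^1 *5^1*29^1*37^1*419^1=4495870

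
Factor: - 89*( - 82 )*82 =2^2*41^2*89^1 = 598436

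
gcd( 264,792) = 264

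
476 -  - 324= 800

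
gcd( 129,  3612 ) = 129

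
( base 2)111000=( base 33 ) 1n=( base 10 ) 56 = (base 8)70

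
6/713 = 6/713 = 0.01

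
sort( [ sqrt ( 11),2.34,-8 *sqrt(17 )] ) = [- 8*sqrt( 17 ),  2.34, sqrt( 11) ]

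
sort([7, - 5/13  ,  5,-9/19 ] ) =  [-9/19 , - 5/13, 5, 7 ]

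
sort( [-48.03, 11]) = [ - 48.03,11] 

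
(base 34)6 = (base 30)6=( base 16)6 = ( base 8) 6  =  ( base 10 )6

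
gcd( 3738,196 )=14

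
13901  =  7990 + 5911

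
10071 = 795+9276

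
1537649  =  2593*593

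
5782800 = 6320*915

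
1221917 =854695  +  367222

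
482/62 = 7 + 24/31   =  7.77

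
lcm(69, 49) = 3381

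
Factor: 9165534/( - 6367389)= - 2^1 * 23^( - 1)*13183^(-1)*218227^1 = - 436454/303209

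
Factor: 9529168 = 2^4* 11^1*29^1*1867^1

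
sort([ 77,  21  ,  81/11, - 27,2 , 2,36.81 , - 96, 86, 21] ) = [-96, - 27,2,2,81/11,21, 21,36.81, 77,86 ]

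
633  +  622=1255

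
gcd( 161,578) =1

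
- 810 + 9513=8703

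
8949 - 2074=6875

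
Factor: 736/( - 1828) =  - 184/457 = - 2^3*23^1*457^(  -  1)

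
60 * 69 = 4140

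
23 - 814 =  - 791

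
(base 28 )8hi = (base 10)6766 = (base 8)15156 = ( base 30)7fg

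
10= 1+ 9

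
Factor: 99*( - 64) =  - 2^6*3^2*11^1 = - 6336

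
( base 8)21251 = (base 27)c4h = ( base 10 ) 8873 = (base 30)9pn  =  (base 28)B8P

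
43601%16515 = 10571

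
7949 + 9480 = 17429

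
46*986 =45356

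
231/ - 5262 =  - 77/1754  =  - 0.04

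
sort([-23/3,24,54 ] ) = [ - 23/3,24, 54] 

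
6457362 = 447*14446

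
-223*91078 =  - 20310394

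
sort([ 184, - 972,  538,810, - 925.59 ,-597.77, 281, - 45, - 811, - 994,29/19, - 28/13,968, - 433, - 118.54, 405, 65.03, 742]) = [  -  994 , - 972, - 925.59, -811, - 597.77, - 433, - 118.54, - 45, - 28/13,29/19,65.03, 184, 281,405, 538,742,810,968] 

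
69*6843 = 472167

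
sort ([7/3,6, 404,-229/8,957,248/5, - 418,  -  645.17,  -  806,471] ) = [ - 806,-645.17,  -  418,-229/8,7/3 , 6,248/5,404,471,957] 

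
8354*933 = 7794282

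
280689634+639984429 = 920674063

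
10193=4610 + 5583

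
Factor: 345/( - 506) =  - 15/22 = - 2^(  -  1)*3^1*5^1*11^(  -  1 )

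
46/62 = 23/31= 0.74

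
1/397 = 1/397=0.00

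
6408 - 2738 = 3670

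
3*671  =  2013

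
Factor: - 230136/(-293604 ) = 446/569 = 2^1*223^1*569^( - 1) 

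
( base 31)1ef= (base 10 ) 1410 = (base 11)1072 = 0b10110000010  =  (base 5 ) 21120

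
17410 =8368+9042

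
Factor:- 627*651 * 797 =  - 3^2* 7^1 * 11^1* 19^1*31^1*797^1 = - 325317069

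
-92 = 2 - 94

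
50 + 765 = 815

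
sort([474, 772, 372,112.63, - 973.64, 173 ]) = [ - 973.64, 112.63, 173,372, 474, 772] 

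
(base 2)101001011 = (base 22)f1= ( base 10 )331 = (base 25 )D6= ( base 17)128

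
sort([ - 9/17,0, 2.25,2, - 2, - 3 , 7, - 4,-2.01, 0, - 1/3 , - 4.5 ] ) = [ - 4.5, - 4, - 3, - 2.01, - 2, - 9/17,-1/3, 0,0, 2,2.25 , 7]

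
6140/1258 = 3070/629 = 4.88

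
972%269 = 165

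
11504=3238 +8266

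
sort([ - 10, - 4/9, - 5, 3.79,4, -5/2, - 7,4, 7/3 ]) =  [ - 10, - 7, - 5,  -  5/2,  -  4/9,7/3, 3.79,4,4]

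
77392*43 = 3327856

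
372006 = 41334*9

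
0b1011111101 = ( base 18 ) 269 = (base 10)765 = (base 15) 360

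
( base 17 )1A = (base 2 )11011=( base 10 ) 27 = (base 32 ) R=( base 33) r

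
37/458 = 37/458 = 0.08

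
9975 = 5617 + 4358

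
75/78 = 25/26 = 0.96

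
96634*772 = 74601448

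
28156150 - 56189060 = -28032910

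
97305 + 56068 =153373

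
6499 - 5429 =1070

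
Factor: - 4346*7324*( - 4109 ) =2^3*7^1 *41^1*53^1*587^1 * 1831^1 = 130789897336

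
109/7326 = 109/7326 = 0.01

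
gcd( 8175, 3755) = 5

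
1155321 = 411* 2811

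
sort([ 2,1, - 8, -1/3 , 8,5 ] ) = [ - 8, - 1/3, 1,2, 5, 8]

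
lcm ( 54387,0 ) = 0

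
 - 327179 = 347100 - 674279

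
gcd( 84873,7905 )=3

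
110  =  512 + -402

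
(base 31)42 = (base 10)126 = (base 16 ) 7E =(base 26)4M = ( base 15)86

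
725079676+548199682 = 1273279358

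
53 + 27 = 80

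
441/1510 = 441/1510= 0.29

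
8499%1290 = 759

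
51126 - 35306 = 15820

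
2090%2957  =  2090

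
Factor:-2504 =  - 2^3*313^1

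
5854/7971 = 5854/7971 =0.73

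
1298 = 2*649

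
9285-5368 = 3917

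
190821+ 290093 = 480914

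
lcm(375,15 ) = 375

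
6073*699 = 4245027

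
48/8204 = 12/2051 = 0.01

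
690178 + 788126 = 1478304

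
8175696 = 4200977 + 3974719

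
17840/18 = 991+ 1/9= 991.11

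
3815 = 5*763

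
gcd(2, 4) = 2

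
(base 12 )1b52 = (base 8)6456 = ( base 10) 3374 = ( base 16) D2E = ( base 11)2598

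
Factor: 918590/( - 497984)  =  -459295/248992 = - 2^(-5 )*5^1*31^( - 1)*97^1*251^( - 1 ) * 947^1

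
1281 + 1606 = 2887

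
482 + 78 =560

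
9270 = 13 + 9257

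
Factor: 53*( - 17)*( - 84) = 2^2*3^1*7^1*17^1*53^1 = 75684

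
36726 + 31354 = 68080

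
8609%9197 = 8609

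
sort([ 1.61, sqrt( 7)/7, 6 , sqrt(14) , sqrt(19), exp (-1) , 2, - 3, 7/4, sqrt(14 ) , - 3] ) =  [ - 3,  -  3, exp(-1), sqrt( 7)/7,1.61,7/4, 2, sqrt(14),  sqrt(14), sqrt(19), 6 ] 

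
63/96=21/32=0.66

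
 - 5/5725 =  - 1/1145 = -0.00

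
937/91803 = 937/91803=0.01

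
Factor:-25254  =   - 2^1*3^2*  23^1*61^1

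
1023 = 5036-4013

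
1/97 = 1/97 =0.01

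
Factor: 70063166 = 2^1*35031583^1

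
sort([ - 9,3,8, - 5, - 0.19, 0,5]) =[ - 9, - 5, - 0.19,0,3, 5,  8]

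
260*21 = 5460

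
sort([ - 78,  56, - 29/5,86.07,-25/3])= [ - 78,- 25/3, - 29/5,56,86.07] 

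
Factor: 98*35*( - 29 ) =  - 99470 = - 2^1  *5^1 * 7^3*29^1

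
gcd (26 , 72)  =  2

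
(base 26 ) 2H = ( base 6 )153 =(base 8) 105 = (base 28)2d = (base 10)69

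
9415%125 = 40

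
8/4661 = 8/4661  =  0.00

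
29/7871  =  29/7871 = 0.00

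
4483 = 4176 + 307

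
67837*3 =203511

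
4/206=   2/103= 0.02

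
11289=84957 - 73668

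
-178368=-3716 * 48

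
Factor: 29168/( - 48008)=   -  3646/6001 =- 2^1 *17^(-1 )*353^( - 1) * 1823^1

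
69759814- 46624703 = 23135111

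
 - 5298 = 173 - 5471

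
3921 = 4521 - 600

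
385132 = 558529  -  173397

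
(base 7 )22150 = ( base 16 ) 15C4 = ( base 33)53S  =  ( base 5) 134242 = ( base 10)5572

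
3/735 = 1/245=0.00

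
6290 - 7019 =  - 729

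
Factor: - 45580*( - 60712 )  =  2^5*5^1*43^1*53^1*7589^1 =2767252960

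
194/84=97/42 = 2.31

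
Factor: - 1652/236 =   -  7 = - 7^1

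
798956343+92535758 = 891492101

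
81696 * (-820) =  - 66990720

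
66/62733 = 2/1901  =  0.00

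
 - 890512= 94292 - 984804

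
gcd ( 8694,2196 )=18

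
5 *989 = 4945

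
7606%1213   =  328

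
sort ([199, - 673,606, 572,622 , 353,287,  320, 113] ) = [ - 673, 113,199 , 287,320, 353,572,606,622 ]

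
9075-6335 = 2740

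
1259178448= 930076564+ 329101884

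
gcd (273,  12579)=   21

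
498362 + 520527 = 1018889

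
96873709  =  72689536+24184173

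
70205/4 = 17551 + 1/4  =  17551.25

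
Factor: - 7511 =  - 7^1*29^1*37^1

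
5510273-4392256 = 1118017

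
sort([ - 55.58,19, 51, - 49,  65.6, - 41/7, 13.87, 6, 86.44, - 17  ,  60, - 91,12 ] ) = [ - 91, - 55.58,-49,-17, - 41/7  ,  6, 12, 13.87,  19,51,60,  65.6, 86.44]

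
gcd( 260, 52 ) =52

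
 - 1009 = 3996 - 5005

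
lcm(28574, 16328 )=114296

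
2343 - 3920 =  - 1577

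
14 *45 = 630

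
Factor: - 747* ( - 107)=79929 = 3^2*83^1 * 107^1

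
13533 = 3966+9567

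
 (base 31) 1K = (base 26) 1P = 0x33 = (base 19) 2D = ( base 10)51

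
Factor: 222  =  2^1*3^1*37^1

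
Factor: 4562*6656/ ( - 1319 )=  - 2^10*13^1*1319^( - 1 ) * 2281^1 = - 30364672/1319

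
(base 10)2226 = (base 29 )2IM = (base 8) 4262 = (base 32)25I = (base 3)10001110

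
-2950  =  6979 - 9929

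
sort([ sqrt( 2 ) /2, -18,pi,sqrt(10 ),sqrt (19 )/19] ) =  [ - 18,sqrt( 19 ) /19,sqrt( 2 )/2,pi, sqrt( 10) ]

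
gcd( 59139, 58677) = 3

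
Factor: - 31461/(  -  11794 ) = 2^( - 1) *3^1* 5897^( - 1 ) * 10487^1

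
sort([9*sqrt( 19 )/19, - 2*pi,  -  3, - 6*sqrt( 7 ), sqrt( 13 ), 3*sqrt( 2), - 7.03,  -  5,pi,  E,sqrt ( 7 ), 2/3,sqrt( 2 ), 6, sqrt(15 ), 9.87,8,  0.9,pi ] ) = [ - 6* sqrt( 7 ), - 7.03, - 2*pi,-5, - 3,2/3,0.9,sqrt( 2 ),9 * sqrt( 19)/19,sqrt(7),E,pi, pi, sqrt( 13) , sqrt( 15), 3*sqrt(  2),6 , 8,9.87 ]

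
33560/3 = 11186+2/3 = 11186.67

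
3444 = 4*861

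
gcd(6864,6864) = 6864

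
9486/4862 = 279/143 = 1.95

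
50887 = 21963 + 28924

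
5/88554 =5/88554 = 0.00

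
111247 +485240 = 596487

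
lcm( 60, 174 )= 1740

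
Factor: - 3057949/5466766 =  - 2^( - 1)*1447^( - 1)*1889^( - 1 )*3057949^1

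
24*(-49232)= -1181568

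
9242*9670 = 89370140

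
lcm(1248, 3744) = 3744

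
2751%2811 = 2751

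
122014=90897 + 31117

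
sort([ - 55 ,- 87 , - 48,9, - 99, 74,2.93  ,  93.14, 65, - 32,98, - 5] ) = [ - 99, - 87 , - 55, - 48 ,-32 ,  -  5,2.93, 9,65,  74, 93.14, 98] 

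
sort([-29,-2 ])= [-29,-2 ]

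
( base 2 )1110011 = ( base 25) 4f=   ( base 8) 163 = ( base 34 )3d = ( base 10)115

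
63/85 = 63/85 = 0.74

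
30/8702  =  15/4351 = 0.00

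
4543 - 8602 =  -  4059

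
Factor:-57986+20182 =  - 37804 = -2^2*13^1*727^1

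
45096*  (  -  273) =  - 12311208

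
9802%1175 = 402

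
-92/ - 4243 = 92/4243 = 0.02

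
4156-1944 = 2212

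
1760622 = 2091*842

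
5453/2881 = 5453/2881= 1.89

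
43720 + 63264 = 106984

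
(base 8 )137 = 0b1011111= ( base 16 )5f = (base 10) 95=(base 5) 340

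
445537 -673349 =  - 227812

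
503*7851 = 3949053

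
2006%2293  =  2006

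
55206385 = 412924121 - 357717736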